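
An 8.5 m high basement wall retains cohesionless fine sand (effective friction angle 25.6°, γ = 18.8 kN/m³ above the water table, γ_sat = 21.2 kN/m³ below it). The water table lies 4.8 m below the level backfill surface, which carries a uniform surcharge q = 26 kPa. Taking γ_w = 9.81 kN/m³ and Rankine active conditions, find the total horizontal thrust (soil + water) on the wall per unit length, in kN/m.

404 kN/m

K_a = tan²(45° − φ/2) = 0.3966.
γ' = 21.2 − 9.81 = 11.39 kN/m³. h₂ = H − d_w = 3.7 m.
σ'_h: at surface K_a·q = 10.31; at WT K_a(q+γd_w) = 46.10; at base K_a(q+γd_w+γ'h₂) = 62.81 kPa.
P₁ = ½(10.31+46.10)×4.8 = 135.4; P₂ = ½(46.10+62.81)×3.7 = 201.5; P_w = ½γ_w h₂² = 67.15.
Total = 135.4+201.5+67.15 = 404.0 kN/m.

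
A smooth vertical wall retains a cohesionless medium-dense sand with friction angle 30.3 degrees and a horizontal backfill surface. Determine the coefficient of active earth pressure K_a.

K_a = (1 − sin φ)/(1 + sin φ) = (1 − sin 30.3°)/(1 + sin 30.3°) = 0.3293.

0.329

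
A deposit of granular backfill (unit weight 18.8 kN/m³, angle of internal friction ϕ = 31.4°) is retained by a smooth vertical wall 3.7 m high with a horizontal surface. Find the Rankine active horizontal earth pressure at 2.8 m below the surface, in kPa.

16.6 kPa

K_a = (1 − sin φ)/(1 + sin φ) = 0.3149.
σ_h = K_a γ z = 0.3149 × 18.8 × 2.8 = 16.58 kPa.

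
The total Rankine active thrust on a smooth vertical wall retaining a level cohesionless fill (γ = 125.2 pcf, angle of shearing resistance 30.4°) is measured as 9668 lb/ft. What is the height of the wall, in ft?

21.7 ft

K_a = 0.3280. P_a = ½ K_a γ H² ⇒ H = √(2P_a/(K_a γ)).
H = √(2×9668/(0.3280×125.2)) = 21.70 ft.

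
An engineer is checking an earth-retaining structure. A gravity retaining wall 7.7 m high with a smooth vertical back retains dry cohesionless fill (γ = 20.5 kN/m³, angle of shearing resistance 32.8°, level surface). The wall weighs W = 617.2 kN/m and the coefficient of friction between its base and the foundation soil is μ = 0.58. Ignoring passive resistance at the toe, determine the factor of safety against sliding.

1.98

K_a = tan²(45° − 32.8°/2) = 0.2973.
P_a = ½K_aγH² = 0.5×0.2973×20.5×7.7² = 180.7 kN/m, acting at H/3 = 2.567 m above the base.
FS_sliding = μW / P_a = 0.58×617.2 / 180.7 = 1.982.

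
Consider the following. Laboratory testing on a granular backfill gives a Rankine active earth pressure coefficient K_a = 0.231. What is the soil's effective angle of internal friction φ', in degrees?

K_a = tan²(45° − φ/2) ⇒ 45° − φ/2 = arctan(√0.231) = 25.67°.
φ = 2(45° − 25.67°) = 38.66°.

38.7°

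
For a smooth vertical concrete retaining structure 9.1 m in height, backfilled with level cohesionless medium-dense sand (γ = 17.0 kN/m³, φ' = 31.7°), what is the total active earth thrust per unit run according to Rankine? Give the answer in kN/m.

219 kN/m

K_a = tan²(45° − φ/2) = 0.3111.
P_a = ½ K_a γ H² = 0.5 × 0.3111 × 17.0 × 9.1² = 219.0 kN/m.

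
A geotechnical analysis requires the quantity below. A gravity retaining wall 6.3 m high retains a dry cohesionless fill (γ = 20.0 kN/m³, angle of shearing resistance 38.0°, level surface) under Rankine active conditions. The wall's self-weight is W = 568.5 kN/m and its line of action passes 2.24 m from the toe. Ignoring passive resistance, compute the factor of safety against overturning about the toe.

6.42

K_a = tan²(45° − 38.0°/2) = 0.2379.
P_a = ½K_aγH² = 0.5×0.2379×20.0×6.3² = 94.42 kN/m, acting at H/3 = 2.100 m above the base.
Overturning moment M_o = P_a × H/3 = 94.42 × 2.100 = 198.3.
Resisting moment M_r = W × 2.24 = 568.5 × 2.24 = 1273.
FS_overturning = M_r/M_o = 1273/198.3 = 6.423.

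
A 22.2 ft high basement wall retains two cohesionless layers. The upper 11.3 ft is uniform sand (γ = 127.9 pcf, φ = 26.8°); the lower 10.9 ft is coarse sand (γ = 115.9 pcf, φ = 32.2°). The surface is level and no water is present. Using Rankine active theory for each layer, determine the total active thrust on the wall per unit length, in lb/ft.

K_a1 = tan²(45°−26.8°/2) = 0.3785; K_a2 = tan²(45°−32.2°/2) = 0.3047.
Layer 1: σ at base = K_a1 γ₁ h₁ = 547.0 psf; P₁ = ½×547.0×11.3 = 3091.
Layer 2: σ_v at top = γ₁h₁ = 1445; σ_h top = K_a2×1445 = 440.4; σ_h base = K_a2×(1445+115.9×10.9) = 825.4.
P₂ = ½(440.4+825.4)×10.9 = 6899. Total P_a = 3091+6899 = 9989 lb/ft.

9990 lb/ft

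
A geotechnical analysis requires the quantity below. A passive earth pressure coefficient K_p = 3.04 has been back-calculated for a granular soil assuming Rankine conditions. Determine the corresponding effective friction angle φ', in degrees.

30.3°

K_p = (1+sin φ)/(1−sin φ) ⇒ sin φ = (K_p − 1)/(K_p + 1) = 0.5050.
φ = arcsin(0.5050) = 30.33°.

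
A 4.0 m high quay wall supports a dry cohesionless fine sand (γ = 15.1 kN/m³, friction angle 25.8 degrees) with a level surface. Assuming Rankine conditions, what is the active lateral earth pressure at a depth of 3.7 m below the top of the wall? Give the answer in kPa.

K_a = (1 − sin φ)/(1 + sin φ) = 0.3935.
σ_h = K_a γ z = 0.3935 × 15.1 × 3.7 = 21.99 kPa.

22.0 kPa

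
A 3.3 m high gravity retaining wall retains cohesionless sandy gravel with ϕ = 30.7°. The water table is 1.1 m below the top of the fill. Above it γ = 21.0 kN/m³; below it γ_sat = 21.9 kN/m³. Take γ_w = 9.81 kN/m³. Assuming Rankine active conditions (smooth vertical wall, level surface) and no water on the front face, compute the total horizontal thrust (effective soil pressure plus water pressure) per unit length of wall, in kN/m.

K_a = tan²(45° − φ/2) = 0.3240.
γ' = 21.9 − 9.81 = 12.09 kN/m³. Depth below WT = 2.2 m.
σ'_h at WT = K_a γ d_w = 7.485 kPa; at base = 7.485 + K_a γ' × 2.2 = 16.10 kPa.
P₁ (0–1.1 m) = ½×7.485×1.1 = 4.117. P₂ (1.1–3.3 m) = ½(7.485+16.10)×2.2 = 25.95.
P_w = ½ γ_w h₂² = 0.5×9.81×2.2² = 23.74. Total = 4.117+25.95+23.74 = 53.80 kN/m.

53.8 kN/m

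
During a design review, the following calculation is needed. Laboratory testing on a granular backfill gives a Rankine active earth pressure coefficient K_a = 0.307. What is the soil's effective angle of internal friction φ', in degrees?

32.0°

K_a = tan²(45° − φ/2) ⇒ 45° − φ/2 = arctan(√0.307) = 28.99°.
φ = 2(45° − 28.99°) = 32.02°.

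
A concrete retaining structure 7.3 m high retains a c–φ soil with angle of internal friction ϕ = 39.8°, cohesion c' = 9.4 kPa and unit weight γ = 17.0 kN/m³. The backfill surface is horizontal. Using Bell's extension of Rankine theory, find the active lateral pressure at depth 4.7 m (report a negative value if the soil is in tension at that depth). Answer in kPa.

8.73 kPa

K_a = (1 − sin φ)/(1 + sin φ) = 0.2194.
σ_a = K_a γ z − 2c√K_a = 0.2194×17.0×4.7 − 2×9.4×0.4684 = 8.726 kPa.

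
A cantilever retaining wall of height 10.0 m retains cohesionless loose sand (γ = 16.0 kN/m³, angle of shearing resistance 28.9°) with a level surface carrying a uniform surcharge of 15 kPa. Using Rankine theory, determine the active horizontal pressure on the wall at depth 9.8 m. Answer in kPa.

K_a = (1 − sin φ)/(1 + sin φ) = 0.3484.
σ_v = γz + q = 16.0 × 9.8 + 15 = 171.8 kPa.
σ_h = K_a σ_v = 0.3484 × 171.8 = 59.85 kPa.

59.8 kPa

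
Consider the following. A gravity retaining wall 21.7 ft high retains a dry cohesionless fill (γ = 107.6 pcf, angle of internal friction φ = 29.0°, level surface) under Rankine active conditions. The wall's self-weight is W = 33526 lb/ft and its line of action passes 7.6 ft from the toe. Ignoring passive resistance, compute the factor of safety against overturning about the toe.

K_a = tan²(45° − 29.0°/2) = 0.3470.
P_a = ½K_aγH² = 0.5×0.3470×107.6×21.7² = 8790 lb/ft, acting at H/3 = 7.233 ft above the base.
Overturning moment M_o = P_a × H/3 = 8790 × 7.233 = 63580.
Resisting moment M_r = W × 7.6 = 33526 × 7.6 = 254800.
FS_overturning = M_r/M_o = 254800/63580 = 4.007.

4.01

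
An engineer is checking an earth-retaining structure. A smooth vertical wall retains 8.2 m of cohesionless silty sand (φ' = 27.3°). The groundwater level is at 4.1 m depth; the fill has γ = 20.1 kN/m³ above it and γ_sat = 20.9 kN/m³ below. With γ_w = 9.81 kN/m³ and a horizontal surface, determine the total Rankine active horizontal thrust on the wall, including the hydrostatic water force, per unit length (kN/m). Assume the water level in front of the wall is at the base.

K_a = tan²(45° − φ/2) = 0.3711.
γ' = 20.9 − 9.81 = 11.09 kN/m³. Depth below WT = 4.1 m.
σ'_h at WT = K_a γ d_w = 30.58 kPa; at base = 30.58 + K_a γ' × 4.1 = 47.46 kPa.
P₁ (0–4.1 m) = ½×30.58×4.1 = 62.70. P₂ (4.1–8.2 m) = ½(30.58+47.46)×4.1 = 160.0.
P_w = ½ γ_w h₂² = 0.5×9.81×4.1² = 82.45. Total = 62.70+160.0+82.45 = 305.1 kN/m.

305 kN/m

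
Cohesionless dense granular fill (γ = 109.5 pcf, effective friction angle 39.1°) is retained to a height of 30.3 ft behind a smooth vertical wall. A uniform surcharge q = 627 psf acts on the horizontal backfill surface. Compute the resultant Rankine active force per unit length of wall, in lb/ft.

15700 lb/ft

K_a = tan²(45° − φ/2) = 0.2265.
Soil triangle: ½ K_a γ H² = 0.5×0.2265×109.5×30.3² = 11380 lb/ft.
Surcharge rectangle: K_a q H = 0.2265×627×30.3 = 4303 lb/ft.
Total = 11380 + 4303 = 15690 lb/ft.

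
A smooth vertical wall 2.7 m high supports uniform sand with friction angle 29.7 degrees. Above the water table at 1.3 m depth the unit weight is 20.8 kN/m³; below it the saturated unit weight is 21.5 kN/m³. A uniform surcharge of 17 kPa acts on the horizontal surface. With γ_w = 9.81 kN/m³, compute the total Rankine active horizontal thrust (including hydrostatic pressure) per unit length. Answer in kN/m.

47.7 kN/m

K_a = tan²(45° − φ/2) = 0.3374.
γ' = 21.5 − 9.81 = 11.69 kN/m³. h₂ = H − d_w = 1.4 m.
σ'_h: at surface K_a·q = 5.735; at WT K_a(q+γd_w) = 14.86; at base K_a(q+γd_w+γ'h₂) = 20.38 kPa.
P₁ = ½(5.735+14.86)×1.3 = 13.39; P₂ = ½(14.86+20.38)×1.4 = 24.67; P_w = ½γ_w h₂² = 9.614.
Total = 13.39+24.67+9.614 = 47.67 kN/m.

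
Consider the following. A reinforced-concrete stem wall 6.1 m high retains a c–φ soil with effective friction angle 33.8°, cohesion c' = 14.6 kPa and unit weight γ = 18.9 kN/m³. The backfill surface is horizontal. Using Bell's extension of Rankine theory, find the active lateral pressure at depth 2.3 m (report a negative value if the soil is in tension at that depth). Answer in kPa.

-3.20 kPa

K_a = (1 − sin φ)/(1 + sin φ) = 0.2851.
σ_a = K_a γ z − 2c√K_a = 0.2851×18.9×2.3 − 2×14.6×0.5340 = -3.198 kPa.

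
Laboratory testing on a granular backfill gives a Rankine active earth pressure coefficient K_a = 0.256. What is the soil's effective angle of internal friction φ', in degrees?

36.3°

K_a = tan²(45° − φ/2) ⇒ 45° − φ/2 = arctan(√0.256) = 26.84°.
φ = 2(45° − 26.84°) = 36.32°.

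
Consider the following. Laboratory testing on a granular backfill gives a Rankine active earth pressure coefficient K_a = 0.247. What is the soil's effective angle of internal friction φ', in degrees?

37.1°

K_a = tan²(45° − φ/2) ⇒ 45° − φ/2 = arctan(√0.247) = 26.43°.
φ = 2(45° − 26.43°) = 37.15°.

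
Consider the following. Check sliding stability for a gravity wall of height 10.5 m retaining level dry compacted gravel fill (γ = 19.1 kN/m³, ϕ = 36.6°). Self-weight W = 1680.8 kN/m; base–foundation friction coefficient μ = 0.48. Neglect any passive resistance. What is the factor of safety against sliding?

K_a = tan²(45° − 36.6°/2) = 0.2530.
P_a = ½K_aγH² = 0.5×0.2530×19.1×10.5² = 266.3 kN/m, acting at H/3 = 3.500 m above the base.
FS_sliding = μW / P_a = 0.48×1680.8 / 266.3 = 3.029.

3.03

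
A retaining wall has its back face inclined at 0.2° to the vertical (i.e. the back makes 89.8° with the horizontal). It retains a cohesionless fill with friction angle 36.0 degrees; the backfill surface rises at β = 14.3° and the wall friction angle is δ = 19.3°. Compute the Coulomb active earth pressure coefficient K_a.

K_a = sin²(α+φ) / [sin²α · sin(α−δ) · (1 + √{sin(φ+δ)sin(φ−β) / (sin(α−δ)sin(α+β))})²].
With α = 89.8°, φ = 36.0°, δ = 19.3°, β = 14.3°: K_a = 0.2807.

0.281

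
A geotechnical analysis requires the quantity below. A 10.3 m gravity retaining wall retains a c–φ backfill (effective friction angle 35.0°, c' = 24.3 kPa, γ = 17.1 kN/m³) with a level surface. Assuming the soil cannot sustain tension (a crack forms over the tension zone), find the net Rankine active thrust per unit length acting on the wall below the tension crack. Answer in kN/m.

54.3 kN/m

K_a = 0.2710; √K_a = 0.5206.
Tension-crack depth z_c = 2c/(γ√K_a) = 2×24.3/(17.1×0.5206) = 5.460 m.
σ_a at base = K_a γ H − 2c√K_a = 0.2710×17.1×10.3 − 2×24.3×0.5206 = 22.43 kPa.
P_a = ½ × 22.43 × (H − z_c) = 0.5×22.43×4.840 = 54.28 kN/m.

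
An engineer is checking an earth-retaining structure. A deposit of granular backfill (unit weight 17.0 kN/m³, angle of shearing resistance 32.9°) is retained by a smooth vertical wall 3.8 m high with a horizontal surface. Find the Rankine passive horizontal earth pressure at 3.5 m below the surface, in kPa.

201 kPa

K_p = (1 + sin φ)/(1 − sin φ) = 3.378.
σ_h = K_p γ z = 3.378 × 17.0 × 3.5 = 201.0 kPa.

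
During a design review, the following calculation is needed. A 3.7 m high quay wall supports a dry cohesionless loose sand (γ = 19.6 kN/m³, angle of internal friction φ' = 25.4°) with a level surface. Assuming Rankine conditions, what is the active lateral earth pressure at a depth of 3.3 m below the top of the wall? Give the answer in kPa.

K_a = (1 − sin φ)/(1 + sin φ) = 0.3996.
σ_h = K_a γ z = 0.3996 × 19.6 × 3.3 = 25.85 kPa.

25.8 kPa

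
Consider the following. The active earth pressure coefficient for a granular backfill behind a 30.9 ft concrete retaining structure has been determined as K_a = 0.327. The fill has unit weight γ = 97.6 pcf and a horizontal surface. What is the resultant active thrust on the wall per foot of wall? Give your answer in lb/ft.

P = ½ K_a γ H² = 0.5 × 0.327 × 97.6 × 30.9² = 15240 lb/ft.

15200 lb/ft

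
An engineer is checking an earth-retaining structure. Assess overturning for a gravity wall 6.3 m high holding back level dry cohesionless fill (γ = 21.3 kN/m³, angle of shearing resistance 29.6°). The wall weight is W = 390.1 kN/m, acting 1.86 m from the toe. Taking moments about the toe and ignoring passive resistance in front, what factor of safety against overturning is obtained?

2.41

K_a = tan²(45° − 29.6°/2) = 0.3387.
P_a = ½K_aγH² = 0.5×0.3387×21.3×6.3² = 143.2 kN/m, acting at H/3 = 2.100 m above the base.
Overturning moment M_o = P_a × H/3 = 143.2 × 2.100 = 300.7.
Resisting moment M_r = W × 1.86 = 390.1 × 1.86 = 725.6.
FS_overturning = M_r/M_o = 725.6/300.7 = 2.413.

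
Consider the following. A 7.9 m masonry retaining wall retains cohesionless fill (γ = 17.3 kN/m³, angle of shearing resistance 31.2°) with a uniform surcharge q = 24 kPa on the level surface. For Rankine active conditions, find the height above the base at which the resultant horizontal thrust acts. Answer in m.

2.98 m

K_a = 0.3175.
Triangular part P₁ = ½K_aγH² = 171.4 at H/3 = 2.633 m; rectangular part P₂ = K_a q H = 60.20 at H/2 = 3.950 m.
ȳ = (P₁·2.633 + P₂·3.950)/(P₁+P₂) = 2.976 m.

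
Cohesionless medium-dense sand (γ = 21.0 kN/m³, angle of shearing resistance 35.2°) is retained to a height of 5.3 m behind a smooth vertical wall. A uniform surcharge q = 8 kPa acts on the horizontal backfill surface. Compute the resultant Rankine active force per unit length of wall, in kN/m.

K_a = tan²(45° − φ/2) = 0.2687.
Soil triangle: ½ K_a γ H² = 0.5×0.2687×21.0×5.3² = 79.25 kN/m.
Surcharge rectangle: K_a q H = 0.2687×8×5.3 = 11.39 kN/m.
Total = 79.25 + 11.39 = 90.64 kN/m.

90.6 kN/m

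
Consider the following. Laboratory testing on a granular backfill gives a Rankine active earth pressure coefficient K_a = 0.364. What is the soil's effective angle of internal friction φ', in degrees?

27.8°

K_a = tan²(45° − φ/2) ⇒ 45° − φ/2 = arctan(√0.364) = 31.10°.
φ = 2(45° − 31.10°) = 27.79°.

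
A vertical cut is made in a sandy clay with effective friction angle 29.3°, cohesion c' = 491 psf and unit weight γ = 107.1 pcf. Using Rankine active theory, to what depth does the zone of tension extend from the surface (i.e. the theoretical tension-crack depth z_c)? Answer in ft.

15.7 ft

K_a = tan²(45° − 29.3°/2) = 0.3428; √K_a = 0.5855.
The active pressure is zero where K_a γ z = 2c√K_a, so z_c = 2c/(γ√K_a) = 2×491/(107.1×0.5855) = 15.66 ft.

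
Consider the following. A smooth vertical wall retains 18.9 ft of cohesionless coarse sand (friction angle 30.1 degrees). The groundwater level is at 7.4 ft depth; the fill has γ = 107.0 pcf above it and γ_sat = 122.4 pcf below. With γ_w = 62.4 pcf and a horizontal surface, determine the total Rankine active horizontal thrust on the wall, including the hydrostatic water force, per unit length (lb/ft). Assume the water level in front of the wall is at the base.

9440 lb/ft

K_a = tan²(45° − φ/2) = 0.3320.
γ' = 122.4 − 62.4 = 60.00 pcf. Depth below WT = 11.5 ft.
σ'_h at WT = K_a γ d_w = 262.9 psf; at base = 262.9 + K_a γ' × 11.5 = 491.9 psf.
P₁ (0–7.4 ft) = ½×262.9×7.4 = 972.6. P₂ (7.4–18.9 ft) = ½(262.9+491.9)×11.5 = 4340.
P_w = ½ γ_w h₂² = 0.5×62.4×11.5² = 4126. Total = 972.6+4340+4126 = 9439 lb/ft.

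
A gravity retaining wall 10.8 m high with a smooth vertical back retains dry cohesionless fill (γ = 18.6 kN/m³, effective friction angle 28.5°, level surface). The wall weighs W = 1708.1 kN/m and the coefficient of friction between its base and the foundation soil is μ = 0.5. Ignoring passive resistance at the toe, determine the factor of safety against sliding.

2.22

K_a = tan²(45° − 28.5°/2) = 0.3540.
P_a = ½K_aγH² = 0.5×0.3540×18.6×10.8² = 383.9 kN/m, acting at H/3 = 3.600 m above the base.
FS_sliding = μW / P_a = 0.5×1708.1 / 383.9 = 2.224.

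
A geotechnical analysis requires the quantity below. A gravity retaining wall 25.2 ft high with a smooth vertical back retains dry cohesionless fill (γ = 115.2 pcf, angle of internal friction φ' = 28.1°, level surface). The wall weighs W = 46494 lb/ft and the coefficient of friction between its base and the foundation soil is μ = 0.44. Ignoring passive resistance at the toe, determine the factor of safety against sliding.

K_a = tan²(45° − 28.1°/2) = 0.3596.
P_a = ½K_aγH² = 0.5×0.3596×115.2×25.2² = 13150 lb/ft, acting at H/3 = 8.400 ft above the base.
FS_sliding = μW / P_a = 0.44×46494 / 13150 = 1.555.

1.56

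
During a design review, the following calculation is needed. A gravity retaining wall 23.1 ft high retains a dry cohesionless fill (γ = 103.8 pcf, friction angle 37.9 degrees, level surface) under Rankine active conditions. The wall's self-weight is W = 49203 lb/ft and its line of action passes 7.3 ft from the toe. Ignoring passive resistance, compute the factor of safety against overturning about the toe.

7.05

K_a = tan²(45° − 37.9°/2) = 0.2389.
P_a = ½K_aγH² = 0.5×0.2389×103.8×23.1² = 6617 lb/ft, acting at H/3 = 7.700 ft above the base.
Overturning moment M_o = P_a × H/3 = 6617 × 7.700 = 50950.
Resisting moment M_r = W × 7.3 = 49203 × 7.3 = 359200.
FS_overturning = M_r/M_o = 359200/50950 = 7.049.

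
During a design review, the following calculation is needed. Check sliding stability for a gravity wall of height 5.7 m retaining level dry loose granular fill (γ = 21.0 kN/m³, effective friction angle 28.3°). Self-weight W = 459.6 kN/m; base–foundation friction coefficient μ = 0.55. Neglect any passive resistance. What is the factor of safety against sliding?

K_a = tan²(45° − 28.3°/2) = 0.3568.
P_a = ½K_aγH² = 0.5×0.3568×21.0×5.7² = 121.7 kN/m, acting at H/3 = 1.900 m above the base.
FS_sliding = μW / P_a = 0.55×459.6 / 121.7 = 2.077.

2.08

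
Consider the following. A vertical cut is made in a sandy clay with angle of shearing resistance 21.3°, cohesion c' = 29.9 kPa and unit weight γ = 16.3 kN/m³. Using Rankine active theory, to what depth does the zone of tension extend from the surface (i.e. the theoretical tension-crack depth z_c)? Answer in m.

K_a = tan²(45° − 21.3°/2) = 0.4671; √K_a = 0.6834.
The active pressure is zero where K_a γ z = 2c√K_a, so z_c = 2c/(γ√K_a) = 2×29.9/(16.3×0.6834) = 5.368 m.

5.37 m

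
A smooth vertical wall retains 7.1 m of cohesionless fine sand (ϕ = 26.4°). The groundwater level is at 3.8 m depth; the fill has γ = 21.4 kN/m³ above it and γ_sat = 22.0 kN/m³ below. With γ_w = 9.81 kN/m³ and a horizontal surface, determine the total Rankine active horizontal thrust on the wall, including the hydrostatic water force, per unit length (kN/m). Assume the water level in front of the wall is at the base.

K_a = tan²(45° − φ/2) = 0.3844.
γ' = 22.0 − 9.81 = 12.19 kN/m³. Depth below WT = 3.3 m.
σ'_h at WT = K_a γ d_w = 31.26 kPa; at base = 31.26 + K_a γ' × 3.3 = 46.73 kPa.
P₁ (0–3.8 m) = ½×31.26×3.8 = 59.40. P₂ (3.8–7.1 m) = ½(31.26+46.73)×3.3 = 128.7.
P_w = ½ γ_w h₂² = 0.5×9.81×3.3² = 53.42. Total = 59.40+128.7+53.42 = 241.5 kN/m.

241 kN/m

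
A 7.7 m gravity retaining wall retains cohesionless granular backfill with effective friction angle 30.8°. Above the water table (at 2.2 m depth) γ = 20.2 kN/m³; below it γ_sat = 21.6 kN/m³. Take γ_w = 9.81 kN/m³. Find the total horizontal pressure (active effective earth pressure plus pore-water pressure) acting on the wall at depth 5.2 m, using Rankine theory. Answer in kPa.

55.2 kPa

K_a = (1 − sin φ)/(1 + sin φ) = 0.3227.
γ' = 21.6 − 9.81 = 11.79 kN/m³.
Effective vertical stress at 5.2 m: σ'_v = 20.2×2.2 + 11.79×3.00 = 79.81 kPa.
σ'_h = K_a σ'_v = 0.3227 × 79.81 = 25.76 kPa; u = γ_w × 3.00 = 29.43 kPa.
Total σ_h = 25.76 + 29.43 = 55.19 kPa.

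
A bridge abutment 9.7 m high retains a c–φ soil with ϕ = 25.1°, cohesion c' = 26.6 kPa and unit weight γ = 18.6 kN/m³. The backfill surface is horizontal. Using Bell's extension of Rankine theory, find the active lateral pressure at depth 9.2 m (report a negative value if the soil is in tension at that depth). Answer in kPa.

35.4 kPa

K_a = (1 − sin φ)/(1 + sin φ) = 0.4043.
σ_a = K_a γ z − 2c√K_a = 0.4043×18.6×9.2 − 2×26.6×0.6358 = 35.36 kPa.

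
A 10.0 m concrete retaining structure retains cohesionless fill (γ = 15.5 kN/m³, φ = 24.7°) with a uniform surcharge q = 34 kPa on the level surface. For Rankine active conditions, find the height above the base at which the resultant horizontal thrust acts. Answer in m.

3.84 m

K_a = 0.4106.
Triangular part P₁ = ½K_aγH² = 318.2 at H/3 = 3.333 m; rectangular part P₂ = K_a q H = 139.6 at H/2 = 5.000 m.
ȳ = (P₁·3.333 + P₂·5.000)/(P₁+P₂) = 3.842 m.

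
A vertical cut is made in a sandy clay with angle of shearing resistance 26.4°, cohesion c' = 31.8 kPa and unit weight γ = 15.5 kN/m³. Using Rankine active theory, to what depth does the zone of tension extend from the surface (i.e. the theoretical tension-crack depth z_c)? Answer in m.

6.62 m

K_a = tan²(45° − 26.4°/2) = 0.3844; √K_a = 0.6200.
The active pressure is zero where K_a γ z = 2c√K_a, so z_c = 2c/(γ√K_a) = 2×31.8/(15.5×0.6200) = 6.618 m.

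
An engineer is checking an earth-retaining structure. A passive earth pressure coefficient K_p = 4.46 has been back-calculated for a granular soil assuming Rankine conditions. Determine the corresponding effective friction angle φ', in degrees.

K_p = (1+sin φ)/(1−sin φ) ⇒ sin φ = (K_p − 1)/(K_p + 1) = 0.6337.
φ = arcsin(0.6337) = 39.32°.

39.3°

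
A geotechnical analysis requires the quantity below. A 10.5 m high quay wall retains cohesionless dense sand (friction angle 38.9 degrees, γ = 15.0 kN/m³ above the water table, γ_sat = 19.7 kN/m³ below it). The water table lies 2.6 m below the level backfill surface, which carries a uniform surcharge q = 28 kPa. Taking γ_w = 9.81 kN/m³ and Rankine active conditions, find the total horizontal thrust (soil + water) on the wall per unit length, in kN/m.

K_a = tan²(45° − φ/2) = 0.2285.
γ' = 19.7 − 9.81 = 9.890 kN/m³. h₂ = H − d_w = 7.9 m.
σ'_h: at surface K_a·q = 6.399; at WT K_a(q+γd_w) = 15.31; at base K_a(q+γd_w+γ'h₂) = 33.17 kPa.
P₁ = ½(6.399+15.31)×2.6 = 28.22; P₂ = ½(15.31+33.17)×7.9 = 191.5; P_w = ½γ_w h₂² = 306.1.
Total = 28.22+191.5+306.1 = 525.8 kN/m.

526 kN/m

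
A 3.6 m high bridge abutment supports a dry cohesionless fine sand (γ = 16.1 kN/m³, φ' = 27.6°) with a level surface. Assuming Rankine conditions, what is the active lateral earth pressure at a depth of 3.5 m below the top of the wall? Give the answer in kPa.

20.7 kPa

K_a = (1 − sin φ)/(1 + sin φ) = 0.3668.
σ_h = K_a γ z = 0.3668 × 16.1 × 3.5 = 20.67 kPa.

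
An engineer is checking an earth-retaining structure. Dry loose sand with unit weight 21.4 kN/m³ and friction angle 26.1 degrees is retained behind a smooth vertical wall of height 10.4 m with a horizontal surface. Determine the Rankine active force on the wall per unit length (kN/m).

450 kN/m

K_a = tan²(45° − φ/2) = 0.3889.
P_a = ½ K_a γ H² = 0.5 × 0.3889 × 21.4 × 10.4² = 450.1 kN/m.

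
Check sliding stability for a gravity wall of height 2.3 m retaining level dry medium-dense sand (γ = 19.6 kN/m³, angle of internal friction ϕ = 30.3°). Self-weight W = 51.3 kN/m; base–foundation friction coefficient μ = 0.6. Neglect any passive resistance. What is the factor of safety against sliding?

K_a = tan²(45° − 30.3°/2) = 0.3293.
P_a = ½K_aγH² = 0.5×0.3293×19.6×2.3² = 17.07 kN/m, acting at H/3 = 0.7667 m above the base.
FS_sliding = μW / P_a = 0.6×51.3 / 17.07 = 1.803.

1.80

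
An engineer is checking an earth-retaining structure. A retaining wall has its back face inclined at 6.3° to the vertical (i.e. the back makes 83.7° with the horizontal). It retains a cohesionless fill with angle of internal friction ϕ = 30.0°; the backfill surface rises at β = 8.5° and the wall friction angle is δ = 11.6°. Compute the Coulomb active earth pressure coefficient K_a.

0.393

K_a = sin²(α+φ) / [sin²α · sin(α−δ) · (1 + √{sin(φ+δ)sin(φ−β) / (sin(α−δ)sin(α+β))})²].
With α = 83.7°, φ = 30.0°, δ = 11.6°, β = 8.5°: K_a = 0.3933.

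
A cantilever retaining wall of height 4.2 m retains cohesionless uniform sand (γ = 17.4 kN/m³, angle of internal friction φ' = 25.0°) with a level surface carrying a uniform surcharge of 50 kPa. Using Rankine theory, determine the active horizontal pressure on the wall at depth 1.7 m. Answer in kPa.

K_a = (1 − sin φ)/(1 + sin φ) = 0.4059.
σ_v = γz + q = 17.4 × 1.7 + 50 = 79.58 kPa.
σ_h = K_a σ_v = 0.4059 × 79.58 = 32.30 kPa.

32.3 kPa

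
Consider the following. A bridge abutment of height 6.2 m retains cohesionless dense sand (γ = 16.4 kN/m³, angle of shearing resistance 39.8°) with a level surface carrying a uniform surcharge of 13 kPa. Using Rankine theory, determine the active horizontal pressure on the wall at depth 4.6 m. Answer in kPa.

K_a = (1 − sin φ)/(1 + sin φ) = 0.2194.
σ_v = γz + q = 16.4 × 4.6 + 13 = 88.44 kPa.
σ_h = K_a σ_v = 0.2194 × 88.44 = 19.41 kPa.

19.4 kPa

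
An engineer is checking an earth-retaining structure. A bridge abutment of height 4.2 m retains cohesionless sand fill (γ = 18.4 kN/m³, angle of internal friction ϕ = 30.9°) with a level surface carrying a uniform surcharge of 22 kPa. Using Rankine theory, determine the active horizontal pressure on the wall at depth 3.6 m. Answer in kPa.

28.4 kPa

K_a = (1 − sin φ)/(1 + sin φ) = 0.3214.
σ_v = γz + q = 18.4 × 3.6 + 22 = 88.24 kPa.
σ_h = K_a σ_v = 0.3214 × 88.24 = 28.36 kPa.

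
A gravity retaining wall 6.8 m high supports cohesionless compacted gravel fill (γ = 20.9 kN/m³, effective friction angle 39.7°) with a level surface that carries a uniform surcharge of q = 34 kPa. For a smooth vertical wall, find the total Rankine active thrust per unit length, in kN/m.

157 kN/m

K_a = tan²(45° − φ/2) = 0.2204.
Soil triangle: ½ K_a γ H² = 0.5×0.2204×20.9×6.8² = 106.5 kN/m.
Surcharge rectangle: K_a q H = 0.2204×34×6.8 = 50.96 kN/m.
Total = 106.5 + 50.96 = 157.5 kN/m.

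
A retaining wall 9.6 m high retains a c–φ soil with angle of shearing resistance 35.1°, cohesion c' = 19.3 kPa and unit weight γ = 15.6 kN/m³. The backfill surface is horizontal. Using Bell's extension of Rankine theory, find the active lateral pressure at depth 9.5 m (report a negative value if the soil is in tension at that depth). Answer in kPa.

19.9 kPa

K_a = (1 − sin φ)/(1 + sin φ) = 0.2698.
σ_a = K_a γ z − 2c√K_a = 0.2698×15.6×9.5 − 2×19.3×0.5195 = 19.94 kPa.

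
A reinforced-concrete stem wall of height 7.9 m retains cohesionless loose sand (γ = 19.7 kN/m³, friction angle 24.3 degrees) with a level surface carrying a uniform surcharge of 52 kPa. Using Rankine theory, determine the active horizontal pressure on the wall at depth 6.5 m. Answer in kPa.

75.1 kPa

K_a = (1 − sin φ)/(1 + sin φ) = 0.4169.
σ_v = γz + q = 19.7 × 6.5 + 52 = 180.0 kPa.
σ_h = K_a σ_v = 0.4169 × 180.0 = 75.07 kPa.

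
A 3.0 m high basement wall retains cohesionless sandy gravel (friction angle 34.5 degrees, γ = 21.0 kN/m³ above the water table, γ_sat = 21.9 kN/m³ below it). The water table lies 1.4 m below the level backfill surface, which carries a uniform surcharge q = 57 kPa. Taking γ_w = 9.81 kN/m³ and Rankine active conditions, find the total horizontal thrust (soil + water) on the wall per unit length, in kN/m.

K_a = tan²(45° − φ/2) = 0.2768.
γ' = 21.9 − 9.81 = 12.09 kN/m³. h₂ = H − d_w = 1.6 m.
σ'_h: at surface K_a·q = 15.78; at WT K_a(q+γd_w) = 23.92; at base K_a(q+γd_w+γ'h₂) = 29.27 kPa.
P₁ = ½(15.78+23.92)×1.4 = 27.79; P₂ = ½(23.92+29.27)×1.6 = 42.55; P_w = ½γ_w h₂² = 12.56.
Total = 27.79+42.55+12.56 = 82.89 kN/m.

82.9 kN/m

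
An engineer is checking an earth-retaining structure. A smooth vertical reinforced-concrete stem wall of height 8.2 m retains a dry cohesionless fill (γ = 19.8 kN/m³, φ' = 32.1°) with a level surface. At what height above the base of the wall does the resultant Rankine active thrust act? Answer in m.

2.73 m

K_a = 0.3060.
The pressure distribution is triangular, so the resultant acts at H/3 above the base = 8.2/3 = 2.733 m.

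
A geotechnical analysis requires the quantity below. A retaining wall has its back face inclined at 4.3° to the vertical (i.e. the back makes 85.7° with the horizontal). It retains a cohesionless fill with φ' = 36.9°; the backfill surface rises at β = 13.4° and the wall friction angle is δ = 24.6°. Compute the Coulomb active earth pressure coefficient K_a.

K_a = sin²(α+φ) / [sin²α · sin(α−δ) · (1 + √{sin(φ+δ)sin(φ−β) / (sin(α−δ)sin(α+β))})²].
With α = 85.7°, φ = 36.9°, δ = 24.6°, β = 13.4°: K_a = 0.3043.

0.304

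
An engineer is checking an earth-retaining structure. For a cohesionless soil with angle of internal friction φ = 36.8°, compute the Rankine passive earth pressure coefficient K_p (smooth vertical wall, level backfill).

K_p = (1 + sin φ)/(1 − sin φ) = tan²(45° + 36.8°/2) = 3.988.

3.99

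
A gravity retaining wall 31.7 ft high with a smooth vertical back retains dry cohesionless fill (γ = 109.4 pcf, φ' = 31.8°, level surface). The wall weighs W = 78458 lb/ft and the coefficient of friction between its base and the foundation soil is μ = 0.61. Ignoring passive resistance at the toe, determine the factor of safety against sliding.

K_a = tan²(45° − 31.8°/2) = 0.3098.
P_a = ½K_aγH² = 0.5×0.3098×109.4×31.7² = 17030 lb/ft, acting at H/3 = 10.57 ft above the base.
FS_sliding = μW / P_a = 0.61×78458 / 17030 = 2.811.

2.81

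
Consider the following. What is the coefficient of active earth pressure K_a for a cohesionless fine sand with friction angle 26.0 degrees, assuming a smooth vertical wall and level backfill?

0.390

K_a = tan²(45° − φ/2) = tan²(32.00°) = 0.3905.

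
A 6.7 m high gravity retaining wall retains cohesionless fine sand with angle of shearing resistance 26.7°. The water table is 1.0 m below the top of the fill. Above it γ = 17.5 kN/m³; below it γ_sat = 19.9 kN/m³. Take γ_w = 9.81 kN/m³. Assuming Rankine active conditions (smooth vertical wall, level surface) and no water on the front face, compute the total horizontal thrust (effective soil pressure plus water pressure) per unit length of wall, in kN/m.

K_a = tan²(45° − φ/2) = 0.3800.
γ' = 19.9 − 9.81 = 10.09 kN/m³. Depth below WT = 5.7 m.
σ'_h at WT = K_a γ d_w = 6.649 kPa; at base = 6.649 + K_a γ' × 5.7 = 28.50 kPa.
P₁ (0–1.0 m) = ½×6.649×1.0 = 3.325. P₂ (1.0–6.7 m) = ½(6.649+28.50)×5.7 = 100.2.
P_w = ½ γ_w h₂² = 0.5×9.81×5.7² = 159.4. Total = 3.325+100.2+159.4 = 262.9 kN/m.

263 kN/m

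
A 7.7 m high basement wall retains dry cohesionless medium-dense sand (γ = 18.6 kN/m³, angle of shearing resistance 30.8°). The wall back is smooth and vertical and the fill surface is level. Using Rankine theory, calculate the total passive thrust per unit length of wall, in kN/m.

1710 kN/m

K_p = tan²(45° + φ/2) = 3.099.
P_p = ½ K_p γ H² = 0.5 × 3.099 × 18.6 × 7.7² = 1709 kN/m.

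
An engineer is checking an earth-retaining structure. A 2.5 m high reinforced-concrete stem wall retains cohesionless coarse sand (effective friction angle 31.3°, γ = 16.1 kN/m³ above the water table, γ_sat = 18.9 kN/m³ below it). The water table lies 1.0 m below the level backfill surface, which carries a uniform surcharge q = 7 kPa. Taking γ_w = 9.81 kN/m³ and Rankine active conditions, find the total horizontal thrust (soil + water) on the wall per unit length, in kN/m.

30.0 kN/m

K_a = tan²(45° − φ/2) = 0.3162.
γ' = 18.9 − 9.81 = 9.090 kN/m³. h₂ = H − d_w = 1.5 m.
σ'_h: at surface K_a·q = 2.213; at WT K_a(q+γd_w) = 7.304; at base K_a(q+γd_w+γ'h₂) = 11.62 kPa.
P₁ = ½(2.213+7.304)×1.0 = 4.759; P₂ = ½(7.304+11.62)×1.5 = 14.19; P_w = ½γ_w h₂² = 11.04.
Total = 4.759+14.19+11.04 = 29.99 kN/m.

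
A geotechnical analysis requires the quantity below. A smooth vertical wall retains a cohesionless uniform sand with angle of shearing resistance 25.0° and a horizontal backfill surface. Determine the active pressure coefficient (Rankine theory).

0.406

K_a = tan²(45° − φ/2) = tan²(32.50°) = 0.4059.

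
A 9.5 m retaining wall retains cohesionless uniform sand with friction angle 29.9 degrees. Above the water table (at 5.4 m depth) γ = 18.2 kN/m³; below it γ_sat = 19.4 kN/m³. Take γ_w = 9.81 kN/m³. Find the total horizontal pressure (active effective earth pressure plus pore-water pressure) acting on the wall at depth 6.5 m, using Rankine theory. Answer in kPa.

47.2 kPa

K_a = (1 − sin φ)/(1 + sin φ) = 0.3347.
γ' = 19.4 − 9.81 = 9.590 kN/m³.
Effective vertical stress at 6.5 m: σ'_v = 18.2×5.4 + 9.590×1.10 = 108.8 kPa.
σ'_h = K_a σ'_v = 0.3347 × 108.8 = 36.42 kPa; u = γ_w × 1.10 = 10.79 kPa.
Total σ_h = 36.42 + 10.79 = 47.21 kPa.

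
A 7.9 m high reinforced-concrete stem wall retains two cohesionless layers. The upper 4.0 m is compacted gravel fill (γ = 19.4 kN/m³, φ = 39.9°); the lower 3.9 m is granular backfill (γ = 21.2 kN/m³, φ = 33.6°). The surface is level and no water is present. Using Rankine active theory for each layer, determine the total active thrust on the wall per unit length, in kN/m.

167 kN/m

K_a1 = tan²(45°−39.9°/2) = 0.2184; K_a2 = tan²(45°−33.6°/2) = 0.2875.
Layer 1: σ at base = K_a1 γ₁ h₁ = 16.95 kPa; P₁ = ½×16.95×4.0 = 33.90.
Layer 2: σ_v at top = γ₁h₁ = 77.60; σ_h top = K_a2×77.60 = 22.31; σ_h base = K_a2×(77.60+21.2×3.9) = 46.08.
P₂ = ½(22.31+46.08)×3.9 = 133.4. Total P_a = 33.90+133.4 = 167.3 kN/m.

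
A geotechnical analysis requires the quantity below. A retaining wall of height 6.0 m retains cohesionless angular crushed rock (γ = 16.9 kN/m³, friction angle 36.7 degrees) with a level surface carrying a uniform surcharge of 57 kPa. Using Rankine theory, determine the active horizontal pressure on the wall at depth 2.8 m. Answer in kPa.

K_a = (1 − sin φ)/(1 + sin φ) = 0.2519.
σ_v = γz + q = 16.9 × 2.8 + 57 = 104.3 kPa.
σ_h = K_a σ_v = 0.2519 × 104.3 = 26.27 kPa.

26.3 kPa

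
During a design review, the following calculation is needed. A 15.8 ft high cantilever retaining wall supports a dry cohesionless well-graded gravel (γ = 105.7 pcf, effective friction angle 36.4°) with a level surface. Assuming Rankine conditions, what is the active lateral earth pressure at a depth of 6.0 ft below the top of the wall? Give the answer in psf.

162 psf

K_a = (1 − sin φ)/(1 + sin φ) = 0.2552.
σ_h = K_a γ z = 0.2552 × 105.7 × 6.0 = 161.8 psf.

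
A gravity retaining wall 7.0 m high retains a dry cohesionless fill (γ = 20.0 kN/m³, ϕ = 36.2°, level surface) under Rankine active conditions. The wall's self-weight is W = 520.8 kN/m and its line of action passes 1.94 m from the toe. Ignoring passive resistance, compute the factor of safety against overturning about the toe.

K_a = tan²(45° − 36.2°/2) = 0.2574.
P_a = ½K_aγH² = 0.5×0.2574×20.0×7.0² = 126.1 kN/m, acting at H/3 = 2.333 m above the base.
Overturning moment M_o = P_a × H/3 = 126.1 × 2.333 = 294.3.
Resisting moment M_r = W × 1.94 = 520.8 × 1.94 = 1010.
FS_overturning = M_r/M_o = 1010/294.3 = 3.433.

3.43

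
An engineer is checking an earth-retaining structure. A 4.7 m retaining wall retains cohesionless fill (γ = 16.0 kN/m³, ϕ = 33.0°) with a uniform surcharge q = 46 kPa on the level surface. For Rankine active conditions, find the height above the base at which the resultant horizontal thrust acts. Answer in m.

2.00 m

K_a = 0.2948.
Triangular part P₁ = ½K_aγH² = 52.10 at H/3 = 1.567 m; rectangular part P₂ = K_a q H = 63.74 at H/2 = 2.350 m.
ȳ = (P₁·1.567 + P₂·2.350)/(P₁+P₂) = 1.998 m.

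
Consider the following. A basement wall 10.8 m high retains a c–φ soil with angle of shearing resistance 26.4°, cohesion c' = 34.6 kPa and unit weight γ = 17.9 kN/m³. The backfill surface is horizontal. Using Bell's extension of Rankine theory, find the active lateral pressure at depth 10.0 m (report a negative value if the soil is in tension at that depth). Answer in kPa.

25.9 kPa

K_a = (1 − sin φ)/(1 + sin φ) = 0.3844.
σ_a = K_a γ z − 2c√K_a = 0.3844×17.9×10.0 − 2×34.6×0.6200 = 25.91 kPa.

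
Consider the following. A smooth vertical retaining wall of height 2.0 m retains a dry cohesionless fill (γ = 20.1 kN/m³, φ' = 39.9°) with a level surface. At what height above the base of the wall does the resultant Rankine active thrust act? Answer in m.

0.667 m

K_a = 0.2184.
The pressure distribution is triangular, so the resultant acts at H/3 above the base = 2.0/3 = 0.6667 m.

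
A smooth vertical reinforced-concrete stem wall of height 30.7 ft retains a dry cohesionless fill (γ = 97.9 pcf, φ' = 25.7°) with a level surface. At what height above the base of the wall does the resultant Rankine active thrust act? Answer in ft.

10.2 ft

K_a = 0.3950.
The pressure distribution is triangular, so the resultant acts at H/3 above the base = 30.7/3 = 10.23 ft.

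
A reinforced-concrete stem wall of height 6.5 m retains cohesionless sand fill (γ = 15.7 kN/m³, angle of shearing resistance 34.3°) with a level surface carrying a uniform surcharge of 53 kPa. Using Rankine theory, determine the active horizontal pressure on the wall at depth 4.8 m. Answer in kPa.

35.8 kPa

K_a = (1 − sin φ)/(1 + sin φ) = 0.2792.
σ_v = γz + q = 15.7 × 4.8 + 53 = 128.4 kPa.
σ_h = K_a σ_v = 0.2792 × 128.4 = 35.83 kPa.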